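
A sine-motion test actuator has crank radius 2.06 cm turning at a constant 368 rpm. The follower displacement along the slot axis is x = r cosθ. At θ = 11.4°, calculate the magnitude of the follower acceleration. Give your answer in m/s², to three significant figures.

ω = 38.54 rad/s (from 368 rpm).
x = r cosθ ⇒ ẍ = −rω² cosθ (ω constant).
|a| = rω²|cosθ| = 0.0206·(38.54)²·|cos 11.4°| = 29.989 m/s².

30.0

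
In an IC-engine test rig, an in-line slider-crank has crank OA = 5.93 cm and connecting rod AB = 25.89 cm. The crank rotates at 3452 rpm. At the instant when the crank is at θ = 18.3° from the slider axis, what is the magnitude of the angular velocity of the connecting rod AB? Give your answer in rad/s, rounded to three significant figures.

78.8

ω = 361.5 rad/s (converted from 3452 rpm).
The rod makes angle φ with the slider axis where L sinφ = r sinθ; differentiating, L cosφ·φ̇ = r ω cosθ.
L cosφ = √(L² − r² sin²θ) = 0.25823 m.
|ω_rod| = r ω |cosθ| / √(L² − r² sin²θ) = 0.0593·361.5·0.94943/0.25823 = 78.815 rad/s.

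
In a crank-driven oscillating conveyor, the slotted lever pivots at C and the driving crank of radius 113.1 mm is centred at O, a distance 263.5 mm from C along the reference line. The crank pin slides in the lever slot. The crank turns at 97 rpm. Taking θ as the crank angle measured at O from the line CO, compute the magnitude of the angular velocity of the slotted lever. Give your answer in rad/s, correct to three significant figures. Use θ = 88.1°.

1.66

ω = 10.16 rad/s (from 97 rpm).
Crank pin A relative to C: A = (d + r cosθ, r sinθ); lever angle φ = atan2(r sinθ, d + r cosθ).
Differentiating tanφ: φ̇ = rω(d cosθ + r)/(d² + r² + 2dr cosθ).
d² + r² + 2dr cosθ = |CA|² = 0.0842 m²;  d cosθ + r = +0.12184 m.
|ω_lever| = |0.1131·10.16·+0.12184| / 0.0842 = 1.6624 rad/s.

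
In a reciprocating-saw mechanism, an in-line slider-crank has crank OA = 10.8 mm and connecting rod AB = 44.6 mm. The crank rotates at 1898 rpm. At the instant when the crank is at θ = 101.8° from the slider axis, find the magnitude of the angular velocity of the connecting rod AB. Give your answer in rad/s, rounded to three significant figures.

ω = 198.8 rad/s (converted from 1898 rpm).
The rod makes angle φ with the slider axis where L sinφ = r sinθ; differentiating, L cosφ·φ̇ = r ω cosθ.
L cosφ = √(L² − r² sin²θ) = 0.043329 m.
|ω_rod| = r ω |cosθ| / √(L² − r² sin²θ) = 0.0108·198.8·0.20450/0.043329 = 10.131 rad/s.

10.1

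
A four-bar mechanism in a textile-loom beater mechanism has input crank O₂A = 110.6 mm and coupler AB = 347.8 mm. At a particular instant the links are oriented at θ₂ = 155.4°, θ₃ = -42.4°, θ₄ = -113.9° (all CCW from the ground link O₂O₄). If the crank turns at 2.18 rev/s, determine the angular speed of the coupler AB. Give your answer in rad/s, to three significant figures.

4.59

ω₂ = 13.7 rad/s (from 2.18 rev/s).
Differentiating the loop-closure r₂e^{iθ₂}+r₃e^{iθ₃}=r₁+r₄e^{iθ₄} gives r₂ω₂e^{iθ₂}+r₃ω₃e^{iθ₃}=r₄ω₄e^{iθ₄}.
Eliminating the other unknown: ω₃ = r₂ω₂ sin(θ₄−θ₂) / [r₃ sin(θ₃−θ₄)].
Numerator sine = +0.99993; denominator sine = +0.94832.
Result = 0.1106·13.7·(+0.99993) / (0.3478·(+0.94832)) = +4.5928 rad/s; magnitude 4.5928 rad/s.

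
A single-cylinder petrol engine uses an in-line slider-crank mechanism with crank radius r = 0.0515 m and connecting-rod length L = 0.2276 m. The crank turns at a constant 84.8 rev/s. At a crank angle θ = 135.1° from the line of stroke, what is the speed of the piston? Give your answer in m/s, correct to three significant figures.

ω = 2π·84.8 = 532.8 rad/s
For an in-line slider-crank, x = r cosθ + √(L² − r² sin²θ), so v = −rω sinθ·[1 + r cosθ/√(L² − r² sin²θ)].
With r = 0.0515 m, L = 0.2276 m, θ = 135.1°: √(L² − r² sin²θ) = 0.22468 m.
v = −0.0515·532.8·0.70587·[1 + 0.0515·-0.70834/0.22468] = -16.224 m/s.
|v| = 16.224 m/s.

16.2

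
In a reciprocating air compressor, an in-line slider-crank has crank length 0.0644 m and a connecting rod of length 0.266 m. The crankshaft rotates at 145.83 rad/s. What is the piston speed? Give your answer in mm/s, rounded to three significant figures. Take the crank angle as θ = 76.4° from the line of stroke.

9660

ω = 145.8 rad/s
For an in-line slider-crank, x = r cosθ + √(L² − r² sin²θ), so v = −rω sinθ·[1 + r cosθ/√(L² − r² sin²θ)].
With r = 0.0644 m, L = 0.266 m, θ = 76.4°: √(L² − r² sin²θ) = 0.25853 m.
v = −0.0644·145.8·0.97196·[1 + 0.0644·0.23514/0.25853] = -9.6628 m/s.
|v| = 9.6628 m/s = 9662.8 mm/s.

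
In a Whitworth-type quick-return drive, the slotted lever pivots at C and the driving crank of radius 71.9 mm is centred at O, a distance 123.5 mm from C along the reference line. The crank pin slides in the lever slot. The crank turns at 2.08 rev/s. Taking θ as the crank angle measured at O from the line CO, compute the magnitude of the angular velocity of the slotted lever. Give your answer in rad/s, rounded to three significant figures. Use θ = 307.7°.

ω = 13.07 rad/s (from 2.08 rev/s).
Crank pin A relative to C: A = (d + r cosθ, r sinθ); lever angle φ = atan2(r sinθ, d + r cosθ).
Differentiating tanφ: φ̇ = rω(d cosθ + r)/(d² + r² + 2dr cosθ).
d² + r² + 2dr cosθ = |CA|² = 0.0312822 m²;  d cosθ + r = +0.14742 m.
|ω_lever| = |0.0719·13.07·+0.14742| / 0.0312822 = 4.4284 rad/s.

4.43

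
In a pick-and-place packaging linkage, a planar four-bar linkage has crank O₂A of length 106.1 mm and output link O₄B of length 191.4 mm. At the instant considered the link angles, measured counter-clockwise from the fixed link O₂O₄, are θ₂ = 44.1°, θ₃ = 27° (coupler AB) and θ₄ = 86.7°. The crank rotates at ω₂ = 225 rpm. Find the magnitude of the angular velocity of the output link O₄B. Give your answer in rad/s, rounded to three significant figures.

ω₂ = 23.56 rad/s (from 225 rpm).
Differentiating the loop-closure r₂e^{iθ₂}+r₃e^{iθ₃}=r₁+r₄e^{iθ₄} gives r₂ω₂e^{iθ₂}+r₃ω₃e^{iθ₃}=r₄ω₄e^{iθ₄}.
Eliminating the other unknown: ω₄ = r₂ω₂ sin(θ₂−θ₃) / [r₄ sin(θ₄−θ₃)].
Numerator sine = +0.29404; denominator sine = +0.86340.
Result = 0.1061·23.56·(+0.29404) / (0.1914·(+0.86340)) = +4.4482 rad/s; magnitude 4.4482 rad/s.

4.45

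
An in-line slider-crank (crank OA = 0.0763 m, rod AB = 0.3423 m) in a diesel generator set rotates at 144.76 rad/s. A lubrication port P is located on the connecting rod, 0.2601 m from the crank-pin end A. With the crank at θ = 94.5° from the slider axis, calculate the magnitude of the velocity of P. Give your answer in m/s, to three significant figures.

ω = 144.8 rad/s.  Crank-pin speed |V_A| = rω = 11.045 m/s, perpendicular to OA.
Rod angle: sinφ = −(r/L) sinθ ⇒ φ = -12.839°; ω_rod = −rω cosθ/√(L²−r²sin²θ) = +2.5966 rad/s.
V_P = V_A + ω_rod × AP, with AP = 0.2601 m along the rod.
Components: V_Px = −rω sinθ − a·ω_rod·sinφ = -10.861 m/s;  V_Py = rω cosθ + a·ω_rod·cosφ = -0.2081 m/s.
|V_P| = √(V_Px² + V_Py²) = 10.863 m/s.

10.9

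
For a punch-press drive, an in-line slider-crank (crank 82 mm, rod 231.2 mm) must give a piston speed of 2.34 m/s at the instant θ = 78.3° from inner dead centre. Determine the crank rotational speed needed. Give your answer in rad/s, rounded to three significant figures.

For an in-line slider-crank, |v_piston| = rω|sinθ|·[1 + r cosθ/√(L² − r² sin²θ)].
With r = 0.082 m, L = 0.2312 m, θ = 78.3°: the bracketed kinematic factor |dx/dθ| = 0.086455 m.
ω = v/|dx/dθ| = 2.34/0.086455 = 27.066 rad/s.

27.1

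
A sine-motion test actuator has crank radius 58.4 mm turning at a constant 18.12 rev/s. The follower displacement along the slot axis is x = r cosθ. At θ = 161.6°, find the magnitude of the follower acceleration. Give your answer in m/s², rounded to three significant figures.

718

ω = 113.9 rad/s (from 18.12 rev/s).
x = r cosθ ⇒ ẍ = −rω² cosθ (ω constant).
|a| = rω²|cosθ| = 0.0584·(113.9)²·|cos 161.6°| = 718.29 m/s².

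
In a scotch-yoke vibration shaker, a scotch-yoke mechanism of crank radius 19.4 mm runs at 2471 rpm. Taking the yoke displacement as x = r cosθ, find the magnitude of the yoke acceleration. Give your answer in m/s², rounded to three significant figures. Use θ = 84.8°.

118

ω = 258.8 rad/s (from 2471 rpm).
x = r cosθ ⇒ ẍ = −rω² cosθ (ω constant).
|a| = rω²|cosθ| = 0.0194·(258.8)²·|cos 84.8°| = 117.73 m/s².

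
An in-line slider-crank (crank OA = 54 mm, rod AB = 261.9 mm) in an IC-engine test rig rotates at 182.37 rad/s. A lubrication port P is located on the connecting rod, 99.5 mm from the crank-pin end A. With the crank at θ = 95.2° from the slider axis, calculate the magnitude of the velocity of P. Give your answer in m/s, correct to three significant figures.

ω = 182.4 rad/s.  Crank-pin speed |V_A| = rω = 9.848 m/s, perpendicular to OA.
Rod angle: sinφ = −(r/L) sinθ ⇒ φ = -11.849°; ω_rod = −rω cosθ/√(L²−r²sin²θ) = +3.4822 rad/s.
V_P = V_A + ω_rod × AP, with AP = 0.0995 m along the rod.
Components: V_Px = −rω sinθ − a·ω_rod·sinφ = -9.7363 m/s;  V_Py = rω cosθ + a·ω_rod·cosφ = -0.55345 m/s.
|V_P| = √(V_Px² + V_Py²) = 9.752 m/s.

9.75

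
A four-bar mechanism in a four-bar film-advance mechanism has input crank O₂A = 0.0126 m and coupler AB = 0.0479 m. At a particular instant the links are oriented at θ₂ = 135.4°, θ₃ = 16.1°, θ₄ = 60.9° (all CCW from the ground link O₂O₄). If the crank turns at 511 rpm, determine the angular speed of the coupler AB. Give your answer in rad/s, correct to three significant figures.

19.3

ω₂ = 53.51 rad/s (from 511 rpm).
Differentiating the loop-closure r₂e^{iθ₂}+r₃e^{iθ₃}=r₁+r₄e^{iθ₄} gives r₂ω₂e^{iθ₂}+r₃ω₃e^{iθ₃}=r₄ω₄e^{iθ₄}.
Eliminating the other unknown: ω₃ = r₂ω₂ sin(θ₄−θ₂) / [r₃ sin(θ₃−θ₄)].
Numerator sine = -0.96363; denominator sine = -0.70463.
Result = 0.0126·53.51·(-0.96363) / (0.0479·(-0.70463)) = +19.25 rad/s; magnitude 19.25 rad/s.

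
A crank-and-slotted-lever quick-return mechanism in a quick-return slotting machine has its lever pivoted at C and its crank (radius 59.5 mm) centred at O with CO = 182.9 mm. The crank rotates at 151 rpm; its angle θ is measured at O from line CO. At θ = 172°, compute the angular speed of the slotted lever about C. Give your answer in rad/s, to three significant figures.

ω = 15.81 rad/s (from 151 rpm).
Crank pin A relative to C: A = (d + r cosθ, r sinθ); lever angle φ = atan2(r sinθ, d + r cosθ).
Differentiating tanφ: φ̇ = rω(d cosθ + r)/(d² + r² + 2dr cosθ).
d² + r² + 2dr cosθ = |CA|² = 0.0154394 m²;  d cosθ + r = -0.12162 m.
|ω_lever| = |0.0595·15.81·-0.12162| / 0.0154394 = 7.4114 rad/s.

7.41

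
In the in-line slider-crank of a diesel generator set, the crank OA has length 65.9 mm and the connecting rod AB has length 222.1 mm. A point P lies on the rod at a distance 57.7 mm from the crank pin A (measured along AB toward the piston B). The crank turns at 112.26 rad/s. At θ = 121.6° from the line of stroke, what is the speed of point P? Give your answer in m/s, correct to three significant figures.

ω = 112.3 rad/s.  Crank-pin speed |V_A| = rω = 7.3979 m/s, perpendicular to OA.
Rod angle: sinφ = −(r/L) sinθ ⇒ φ = -14.638°; ω_rod = −rω cosθ/√(L²−r²sin²θ) = +18.039 rad/s.
V_P = V_A + ω_rod × AP, with AP = 0.0577 m along the rod.
Components: V_Px = −rω sinθ − a·ω_rod·sinφ = -6.038 m/s;  V_Py = rω cosθ + a·ω_rod·cosφ = -2.8693 m/s.
|V_P| = √(V_Px² + V_Py²) = 6.6851 m/s.

6.69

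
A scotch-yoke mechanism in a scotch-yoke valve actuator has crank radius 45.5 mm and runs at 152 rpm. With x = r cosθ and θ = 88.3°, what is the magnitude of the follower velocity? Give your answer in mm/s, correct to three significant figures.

724

ω = 15.92 rad/s (from 152 rpm).
x = r cosθ ⇒ ẋ = −rω sinθ.
|v| = rω|sinθ| = 0.0455·15.92·|sin 88.3°| = 0.72392 m/s = 723.92 mm/s.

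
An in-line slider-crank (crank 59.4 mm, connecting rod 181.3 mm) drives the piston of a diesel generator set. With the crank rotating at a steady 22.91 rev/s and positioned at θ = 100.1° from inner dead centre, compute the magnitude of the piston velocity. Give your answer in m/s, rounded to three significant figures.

7.91

ω = 2π·22.9 = 143.9 rad/s
For an in-line slider-crank, x = r cosθ + √(L² − r² sin²θ), so v = −rω sinθ·[1 + r cosθ/√(L² − r² sin²θ)].
With r = 0.0594 m, L = 0.1813 m, θ = 100.1°: √(L² − r² sin²θ) = 0.17161 m.
v = −0.0594·143.9·0.98450·[1 + 0.0594·-0.17537/0.17161] = -7.907 m/s.
|v| = 7.907 m/s.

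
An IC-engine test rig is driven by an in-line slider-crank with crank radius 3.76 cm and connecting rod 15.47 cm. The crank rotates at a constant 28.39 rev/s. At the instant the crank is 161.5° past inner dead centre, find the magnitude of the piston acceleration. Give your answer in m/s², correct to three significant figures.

ω = 2π·28.4 = 178.4 rad/s
x(θ) = r cosθ + √(L² − r² sin²θ); with ω constant, a = ω²·d²x/dθ².
d²x/dθ² = −r cosθ − r²(cos2θ)/√u − r⁴ sin²2θ/(4u^{3/2}),  u = L² − r² sin²θ = 0.0237897 m².
Substituting r = 0.0376 m, L = 0.1547 m, θ = 161.5°: d²x/dθ² = +0.028287 m.
a = ω²·d²x/dθ² = (178.4)²·(+0.028287) = +900.08 m/s²;  |a| = 900.08 m/s².

900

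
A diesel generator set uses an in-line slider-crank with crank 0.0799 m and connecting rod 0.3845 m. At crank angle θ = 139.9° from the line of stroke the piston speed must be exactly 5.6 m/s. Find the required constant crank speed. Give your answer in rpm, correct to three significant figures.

For an in-line slider-crank, |v_piston| = rω|sinθ|·[1 + r cosθ/√(L² − r² sin²θ)].
With r = 0.0799 m, L = 0.3845 m, θ = 139.9°: the bracketed kinematic factor |dx/dθ| = 0.043211 m.
ω = v/|dx/dθ| = 5.6/0.043211 = 129.6 rad/s.
N = 60ω/(2π) = 1237.6 rpm.

1240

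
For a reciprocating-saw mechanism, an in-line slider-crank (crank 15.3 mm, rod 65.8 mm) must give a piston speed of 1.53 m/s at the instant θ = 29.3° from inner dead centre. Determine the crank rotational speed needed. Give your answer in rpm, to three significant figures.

For an in-line slider-crank, |v_piston| = rω|sinθ|·[1 + r cosθ/√(L² − r² sin²θ)].
With r = 0.0153 m, L = 0.0658 m, θ = 29.3°: the bracketed kinematic factor |dx/dθ| = 0.0090158 m.
ω = v/|dx/dθ| = 1.53/0.0090158 = 169.7 rad/s.
N = 60ω/(2π) = 1620.5 rpm.

1620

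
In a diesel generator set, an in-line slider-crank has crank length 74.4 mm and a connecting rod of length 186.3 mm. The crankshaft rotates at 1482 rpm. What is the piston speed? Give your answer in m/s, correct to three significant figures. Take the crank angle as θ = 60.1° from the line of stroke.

12.1

ω = 2π·1482/60 = 155.2 rad/s
For an in-line slider-crank, x = r cosθ + √(L² − r² sin²θ), so v = −rω sinθ·[1 + r cosθ/√(L² − r² sin²θ)].
With r = 0.0744 m, L = 0.1863 m, θ = 60.1°: √(L² − r² sin²θ) = 0.17478 m.
v = −0.0744·155.2·0.86690·[1 + 0.0744·0.49849/0.17478] = -12.134 m/s.
|v| = 12.134 m/s.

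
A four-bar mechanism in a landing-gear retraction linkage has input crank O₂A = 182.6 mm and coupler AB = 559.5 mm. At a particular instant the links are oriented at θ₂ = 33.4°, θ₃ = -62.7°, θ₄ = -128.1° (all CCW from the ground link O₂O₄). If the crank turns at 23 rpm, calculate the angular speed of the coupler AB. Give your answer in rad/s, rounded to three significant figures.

ω₂ = 2.409 rad/s (from 23 rpm).
Differentiating the loop-closure r₂e^{iθ₂}+r₃e^{iθ₃}=r₁+r₄e^{iθ₄} gives r₂ω₂e^{iθ₂}+r₃ω₃e^{iθ₃}=r₄ω₄e^{iθ₄}.
Eliminating the other unknown: ω₃ = r₂ω₂ sin(θ₄−θ₂) / [r₃ sin(θ₃−θ₄)].
Numerator sine = -0.31730; denominator sine = +0.90924.
Result = 0.1826·2.409·(-0.31730) / (0.5595·(+0.90924)) = -0.27432 rad/s; magnitude 0.27432 rad/s.

0.274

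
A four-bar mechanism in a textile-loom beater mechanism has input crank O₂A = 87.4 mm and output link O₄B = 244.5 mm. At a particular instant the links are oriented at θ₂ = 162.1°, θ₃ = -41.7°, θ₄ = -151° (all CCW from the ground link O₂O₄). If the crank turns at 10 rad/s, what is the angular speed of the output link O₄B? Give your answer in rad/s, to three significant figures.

1.53

ω₂ = 10 rad/s
Differentiating the loop-closure r₂e^{iθ₂}+r₃e^{iθ₃}=r₁+r₄e^{iθ₄} gives r₂ω₂e^{iθ₂}+r₃ω₃e^{iθ₃}=r₄ω₄e^{iθ₄}.
Eliminating the other unknown: ω₄ = r₂ω₂ sin(θ₂−θ₃) / [r₄ sin(θ₄−θ₃)].
Numerator sine = -0.40355; denominator sine = -0.94380.
Result = 0.0874·10·(-0.40355) / (0.2445·(-0.94380)) = +1.5284 rad/s; magnitude 1.5284 rad/s.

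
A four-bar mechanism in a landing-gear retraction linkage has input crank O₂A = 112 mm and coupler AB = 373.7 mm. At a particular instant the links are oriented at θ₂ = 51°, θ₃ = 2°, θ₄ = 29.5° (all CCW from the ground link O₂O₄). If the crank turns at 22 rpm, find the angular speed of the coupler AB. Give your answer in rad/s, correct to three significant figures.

0.548

ω₂ = 2.304 rad/s (from 22 rpm).
Differentiating the loop-closure r₂e^{iθ₂}+r₃e^{iθ₃}=r₁+r₄e^{iθ₄} gives r₂ω₂e^{iθ₂}+r₃ω₃e^{iθ₃}=r₄ω₄e^{iθ₄}.
Eliminating the other unknown: ω₃ = r₂ω₂ sin(θ₄−θ₂) / [r₃ sin(θ₃−θ₄)].
Numerator sine = -0.36650; denominator sine = -0.46175.
Result = 0.112·2.304·(-0.36650) / (0.3737·(-0.46175)) = +0.54804 rad/s; magnitude 0.54804 rad/s.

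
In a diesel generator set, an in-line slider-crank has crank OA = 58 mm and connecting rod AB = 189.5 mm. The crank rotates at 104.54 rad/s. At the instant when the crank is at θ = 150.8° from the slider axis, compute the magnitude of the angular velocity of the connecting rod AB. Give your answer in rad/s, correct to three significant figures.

28.2

ω = 104.5 rad/s
The rod makes angle φ with the slider axis where L sinφ = r sinθ; differentiating, L cosφ·φ̇ = r ω cosθ.
L cosφ = √(L² − r² sin²θ) = 0.18738 m.
|ω_rod| = r ω |cosθ| / √(L² − r² sin²θ) = 0.058·104.5·0.87292/0.18738 = 28.247 rad/s.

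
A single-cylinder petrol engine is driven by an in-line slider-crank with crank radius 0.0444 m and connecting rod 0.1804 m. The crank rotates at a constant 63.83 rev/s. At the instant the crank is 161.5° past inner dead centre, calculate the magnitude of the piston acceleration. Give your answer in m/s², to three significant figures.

ω = 2π·63.8 = 401.1 rad/s
x(θ) = r cosθ + √(L² − r² sin²θ); with ω constant, a = ω²·d²x/dθ².
d²x/dθ² = −r cosθ − r²(cos2θ)/√u − r⁴ sin²2θ/(4u^{3/2}),  u = L² − r² sin²θ = 0.0323457 m².
Substituting r = 0.0444 m, L = 0.1804 m, θ = 161.5°: d²x/dθ² = +0.033291 m.
a = ω²·d²x/dθ² = (401.1)²·(+0.033291) = +5354.7 m/s²;  |a| = 5354.7 m/s².

5350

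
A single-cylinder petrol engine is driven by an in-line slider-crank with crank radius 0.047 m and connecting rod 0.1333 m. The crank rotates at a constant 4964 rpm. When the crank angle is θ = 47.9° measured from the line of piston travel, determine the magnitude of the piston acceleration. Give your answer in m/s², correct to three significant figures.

ω = 2π·4964/60 = 519.8 rad/s
x(θ) = r cosθ + √(L² − r² sin²θ); with ω constant, a = ω²·d²x/dθ².
d²x/dθ² = −r cosθ − r²(cos2θ)/√u − r⁴ sin²2θ/(4u^{3/2}),  u = L² − r² sin²θ = 0.0165528 m².
Substituting r = 0.047 m, L = 0.1333 m, θ = 47.9°: d²x/dθ² = -0.030342 m.
a = ω²·d²x/dθ² = (519.8)²·(-0.030342) = -8199.1 m/s²;  |a| = 8199.1 m/s².

8200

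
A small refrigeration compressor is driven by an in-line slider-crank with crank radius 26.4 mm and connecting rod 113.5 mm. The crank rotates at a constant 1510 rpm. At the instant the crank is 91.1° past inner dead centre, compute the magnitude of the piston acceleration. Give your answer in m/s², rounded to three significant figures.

170

ω = 2π·1510/60 = 158.1 rad/s
x(θ) = r cosθ + √(L² − r² sin²θ); with ω constant, a = ω²·d²x/dθ².
d²x/dθ² = −r cosθ − r²(cos2θ)/√u − r⁴ sin²2θ/(4u^{3/2}),  u = L² − r² sin²θ = 0.0121855 m².
Substituting r = 0.0264 m, L = 0.1135 m, θ = 91.1°: d²x/dθ² = +0.0068157 m.
a = ω²·d²x/dθ² = (158.1)²·(+0.0068157) = +170.42 m/s²;  |a| = 170.42 m/s².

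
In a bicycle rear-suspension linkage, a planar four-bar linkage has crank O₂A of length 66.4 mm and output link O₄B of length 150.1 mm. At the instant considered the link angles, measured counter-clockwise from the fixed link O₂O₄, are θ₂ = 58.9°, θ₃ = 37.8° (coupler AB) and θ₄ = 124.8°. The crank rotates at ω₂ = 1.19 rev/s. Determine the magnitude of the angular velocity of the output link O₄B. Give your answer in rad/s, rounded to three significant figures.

ω₂ = 7.477 rad/s (from 1.19 rev/s).
Differentiating the loop-closure r₂e^{iθ₂}+r₃e^{iθ₃}=r₁+r₄e^{iθ₄} gives r₂ω₂e^{iθ₂}+r₃ω₃e^{iθ₃}=r₄ω₄e^{iθ₄}.
Eliminating the other unknown: ω₄ = r₂ω₂ sin(θ₂−θ₃) / [r₄ sin(θ₄−θ₃)].
Numerator sine = +0.36000; denominator sine = +0.99863.
Result = 0.0664·7.477·(+0.36000) / (0.1501·(+0.99863)) = +1.1924 rad/s; magnitude 1.1924 rad/s.

1.19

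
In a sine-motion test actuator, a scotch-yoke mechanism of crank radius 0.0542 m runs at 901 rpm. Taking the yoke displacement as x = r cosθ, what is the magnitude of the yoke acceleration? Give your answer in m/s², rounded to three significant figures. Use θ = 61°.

234

ω = 94.35 rad/s (from 901 rpm).
x = r cosθ ⇒ ẍ = −rω² cosθ (ω constant).
|a| = rω²|cosθ| = 0.0542·(94.35)²·|cos 61°| = 233.93 m/s².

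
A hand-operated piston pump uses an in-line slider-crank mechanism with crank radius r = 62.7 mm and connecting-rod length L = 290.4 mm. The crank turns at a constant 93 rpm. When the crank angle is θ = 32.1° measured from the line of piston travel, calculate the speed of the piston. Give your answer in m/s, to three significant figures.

ω = 2π·93/60 = 9.739 rad/s
For an in-line slider-crank, x = r cosθ + √(L² − r² sin²θ), so v = −rω sinθ·[1 + r cosθ/√(L² − r² sin²θ)].
With r = 0.0627 m, L = 0.2904 m, θ = 32.1°: √(L² − r² sin²θ) = 0.28848 m.
v = −0.0627·9.739·0.53140·[1 + 0.0627·0.84712/0.28848] = -0.38423 m/s.
|v| = 0.38423 m/s.

0.384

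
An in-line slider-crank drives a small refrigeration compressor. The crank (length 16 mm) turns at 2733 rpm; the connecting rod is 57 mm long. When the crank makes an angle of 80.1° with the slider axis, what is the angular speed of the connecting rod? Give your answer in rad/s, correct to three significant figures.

ω = 286.2 rad/s (converted from 2733 rpm).
The rod makes angle φ with the slider axis where L sinφ = r sinθ; differentiating, L cosφ·φ̇ = r ω cosθ.
L cosφ = √(L² − r² sin²θ) = 0.054777 m.
|ω_rod| = r ω |cosθ| / √(L² − r² sin²θ) = 0.016·286.2·0.17193/0.054777 = 14.373 rad/s.

14.4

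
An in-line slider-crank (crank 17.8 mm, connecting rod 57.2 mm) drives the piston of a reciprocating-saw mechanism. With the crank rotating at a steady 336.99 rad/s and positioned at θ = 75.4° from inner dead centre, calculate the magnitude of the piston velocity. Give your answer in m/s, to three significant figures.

6.28

ω = 337 rad/s
For an in-line slider-crank, x = r cosθ + √(L² − r² sin²θ), so v = −rω sinθ·[1 + r cosθ/√(L² − r² sin²θ)].
With r = 0.0178 m, L = 0.0572 m, θ = 75.4°: √(L² − r² sin²θ) = 0.054545 m.
v = −0.0178·337·0.96771·[1 + 0.0178·0.25207/0.054545] = -6.2822 m/s.
|v| = 6.2822 m/s.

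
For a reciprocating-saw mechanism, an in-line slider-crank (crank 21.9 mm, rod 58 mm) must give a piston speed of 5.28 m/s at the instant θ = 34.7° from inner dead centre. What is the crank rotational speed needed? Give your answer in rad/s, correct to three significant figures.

For an in-line slider-crank, |v_piston| = rω|sinθ|·[1 + r cosθ/√(L² − r² sin²θ)].
With r = 0.0219 m, L = 0.058 m, θ = 34.7°: the bracketed kinematic factor |dx/dθ| = 0.01643 m.
ω = v/|dx/dθ| = 5.28/0.01643 = 321.36 rad/s.

321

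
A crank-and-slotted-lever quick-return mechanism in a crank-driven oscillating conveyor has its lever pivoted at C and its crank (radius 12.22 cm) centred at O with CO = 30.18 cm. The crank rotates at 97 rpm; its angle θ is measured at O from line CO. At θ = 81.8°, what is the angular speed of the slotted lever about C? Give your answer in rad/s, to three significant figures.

1.76

ω = 10.16 rad/s (from 97 rpm).
Crank pin A relative to C: A = (d + r cosθ, r sinθ); lever angle φ = atan2(r sinθ, d + r cosθ).
Differentiating tanφ: φ̇ = rω(d cosθ + r)/(d² + r² + 2dr cosθ).
d² + r² + 2dr cosθ = |CA|² = 0.116536 m²;  d cosθ + r = +0.16525 m.
|ω_lever| = |0.1222·10.16·+0.16525| / 0.116536 = 1.7601 rad/s.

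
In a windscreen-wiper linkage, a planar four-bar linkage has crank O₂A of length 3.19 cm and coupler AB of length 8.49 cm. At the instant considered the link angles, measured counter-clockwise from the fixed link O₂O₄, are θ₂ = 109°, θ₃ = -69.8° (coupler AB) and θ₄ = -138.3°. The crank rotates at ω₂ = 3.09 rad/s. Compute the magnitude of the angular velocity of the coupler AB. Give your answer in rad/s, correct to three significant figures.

ω₂ = 3.09 rad/s
Differentiating the loop-closure r₂e^{iθ₂}+r₃e^{iθ₃}=r₁+r₄e^{iθ₄} gives r₂ω₂e^{iθ₂}+r₃ω₃e^{iθ₃}=r₄ω₄e^{iθ₄}.
Eliminating the other unknown: ω₃ = r₂ω₂ sin(θ₄−θ₂) / [r₃ sin(θ₃−θ₄)].
Numerator sine = +0.92254; denominator sine = +0.93042.
Result = 0.0319·3.09·(+0.92254) / (0.0849·(+0.93042)) = +1.1512 rad/s; magnitude 1.1512 rad/s.

1.15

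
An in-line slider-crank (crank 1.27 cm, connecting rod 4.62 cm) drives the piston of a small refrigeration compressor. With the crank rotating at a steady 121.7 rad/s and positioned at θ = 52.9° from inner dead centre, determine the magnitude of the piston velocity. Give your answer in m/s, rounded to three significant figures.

ω = 121.7 rad/s
For an in-line slider-crank, x = r cosθ + √(L² − r² sin²θ), so v = −rω sinθ·[1 + r cosθ/√(L² − r² sin²θ)].
With r = 0.0127 m, L = 0.0462 m, θ = 52.9°: √(L² − r² sin²θ) = 0.045076 m.
v = −0.0127·121.7·0.79758·[1 + 0.0127·0.60321/0.045076] = -1.4422 m/s.
|v| = 1.4422 m/s.

1.44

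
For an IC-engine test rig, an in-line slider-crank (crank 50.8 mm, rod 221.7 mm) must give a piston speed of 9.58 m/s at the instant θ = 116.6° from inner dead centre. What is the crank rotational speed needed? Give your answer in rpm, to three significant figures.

2250

For an in-line slider-crank, |v_piston| = rω|sinθ|·[1 + r cosθ/√(L² − r² sin²θ)].
With r = 0.0508 m, L = 0.2217 m, θ = 116.6°: the bracketed kinematic factor |dx/dθ| = 0.040662 m.
ω = v/|dx/dθ| = 9.58/0.040662 = 235.6 rad/s.
N = 60ω/(2π) = 2249.8 rpm.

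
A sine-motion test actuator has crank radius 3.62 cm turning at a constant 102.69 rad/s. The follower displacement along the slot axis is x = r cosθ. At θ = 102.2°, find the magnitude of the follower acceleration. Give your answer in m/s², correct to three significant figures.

ω = 102.7 rad/s
x = r cosθ ⇒ ẍ = −rω² cosθ (ω constant).
|a| = rω²|cosθ| = 0.0362·(102.7)²·|cos 102.2°| = 80.671 m/s².

80.7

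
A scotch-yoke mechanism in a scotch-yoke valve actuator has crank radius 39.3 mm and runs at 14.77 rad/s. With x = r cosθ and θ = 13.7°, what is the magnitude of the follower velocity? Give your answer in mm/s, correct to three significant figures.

137

ω = 14.77 rad/s
x = r cosθ ⇒ ẋ = −rω sinθ.
|v| = rω|sinθ| = 0.0393·14.77·|sin 13.7°| = 0.13748 m/s = 137.48 mm/s.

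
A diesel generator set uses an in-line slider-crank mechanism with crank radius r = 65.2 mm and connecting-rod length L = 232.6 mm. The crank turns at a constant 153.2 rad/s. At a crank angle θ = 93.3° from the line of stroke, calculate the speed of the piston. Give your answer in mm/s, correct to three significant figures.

9800

ω = 153.2 rad/s
For an in-line slider-crank, x = r cosθ + √(L² − r² sin²θ), so v = −rω sinθ·[1 + r cosθ/√(L² − r² sin²θ)].
With r = 0.0652 m, L = 0.2326 m, θ = 93.3°: √(L² − r² sin²θ) = 0.22331 m.
v = −0.0652·153.2·0.99834·[1 + 0.0652·-0.05756/0.22331] = -9.8045 m/s.
|v| = 9.8045 m/s = 9804.5 mm/s.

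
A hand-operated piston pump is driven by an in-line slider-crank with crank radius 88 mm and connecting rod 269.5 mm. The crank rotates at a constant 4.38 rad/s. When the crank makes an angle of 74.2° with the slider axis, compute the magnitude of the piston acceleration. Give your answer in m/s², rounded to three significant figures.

0.0302

ω = 4.38 rad/s
x(θ) = r cosθ + √(L² − r² sin²θ); with ω constant, a = ω²·d²x/dθ².
d²x/dθ² = −r cosθ − r²(cos2θ)/√u − r⁴ sin²2θ/(4u^{3/2}),  u = L² − r² sin²θ = 0.0654604 m².
Substituting r = 0.088 m, L = 0.2695 m, θ = 74.2°: d²x/dθ² = +0.0015732 m.
a = ω²·d²x/dθ² = (4.38)²·(+0.0015732) = +0.030181 m/s²;  |a| = 0.030181 m/s².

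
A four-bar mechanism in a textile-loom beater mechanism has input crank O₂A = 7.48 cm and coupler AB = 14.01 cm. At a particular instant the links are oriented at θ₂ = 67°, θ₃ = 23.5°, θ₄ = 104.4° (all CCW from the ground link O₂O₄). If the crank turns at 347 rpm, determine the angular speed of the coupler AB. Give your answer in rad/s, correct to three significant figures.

ω₂ = 36.34 rad/s (from 347 rpm).
Differentiating the loop-closure r₂e^{iθ₂}+r₃e^{iθ₃}=r₁+r₄e^{iθ₄} gives r₂ω₂e^{iθ₂}+r₃ω₃e^{iθ₃}=r₄ω₄e^{iθ₄}.
Eliminating the other unknown: ω₃ = r₂ω₂ sin(θ₄−θ₂) / [r₃ sin(θ₃−θ₄)].
Numerator sine = +0.60738; denominator sine = -0.98741.
Result = 0.0748·36.34·(+0.60738) / (0.1401·(-0.98741)) = -11.934 rad/s; magnitude 11.934 rad/s.

11.9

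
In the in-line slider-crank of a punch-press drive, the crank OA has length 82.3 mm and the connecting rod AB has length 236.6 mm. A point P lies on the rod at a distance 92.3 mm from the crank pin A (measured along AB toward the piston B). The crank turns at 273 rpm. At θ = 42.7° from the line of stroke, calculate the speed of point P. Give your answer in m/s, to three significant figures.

2.05

ω = 28.59 rad/s.  Crank-pin speed |V_A| = rω = 2.3528 m/s, perpendicular to OA.
Rod angle: sinφ = −(r/L) sinθ ⇒ φ = -13.644°; ω_rod = −rω cosθ/√(L²−r²sin²θ) = -7.5205 rad/s.
V_P = V_A + ω_rod × AP, with AP = 0.0923 m along the rod.
Components: V_Px = −rω sinθ − a·ω_rod·sinφ = -1.7593 m/s;  V_Py = rω cosθ + a·ω_rod·cosφ = +1.0546 m/s.
|V_P| = √(V_Px² + V_Py²) = 2.0512 m/s.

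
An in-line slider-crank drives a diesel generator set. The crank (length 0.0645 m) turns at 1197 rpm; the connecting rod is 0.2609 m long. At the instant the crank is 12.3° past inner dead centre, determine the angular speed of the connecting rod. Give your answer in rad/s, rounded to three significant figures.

ω = 125.3 rad/s (converted from 1197 rpm).
The rod makes angle φ with the slider axis where L sinφ = r sinθ; differentiating, L cosφ·φ̇ = r ω cosθ.
L cosφ = √(L² − r² sin²θ) = 0.26054 m.
|ω_rod| = r ω |cosθ| / √(L² − r² sin²θ) = 0.0645·125.3·0.97705/0.26054 = 30.32 rad/s.

30.3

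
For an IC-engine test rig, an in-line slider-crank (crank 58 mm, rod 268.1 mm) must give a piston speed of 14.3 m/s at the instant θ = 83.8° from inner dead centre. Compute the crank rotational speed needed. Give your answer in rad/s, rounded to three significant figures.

242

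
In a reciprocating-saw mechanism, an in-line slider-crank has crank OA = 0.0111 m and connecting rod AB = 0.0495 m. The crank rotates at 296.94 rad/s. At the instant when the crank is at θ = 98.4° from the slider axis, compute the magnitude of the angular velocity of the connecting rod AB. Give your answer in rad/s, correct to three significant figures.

9.98

ω = 296.9 rad/s
The rod makes angle φ with the slider axis where L sinφ = r sinθ; differentiating, L cosφ·φ̇ = r ω cosθ.
L cosφ = √(L² − r² sin²θ) = 0.048267 m.
|ω_rod| = r ω |cosθ| / √(L² − r² sin²θ) = 0.0111·296.9·0.14608/0.048267 = 9.9757 rad/s.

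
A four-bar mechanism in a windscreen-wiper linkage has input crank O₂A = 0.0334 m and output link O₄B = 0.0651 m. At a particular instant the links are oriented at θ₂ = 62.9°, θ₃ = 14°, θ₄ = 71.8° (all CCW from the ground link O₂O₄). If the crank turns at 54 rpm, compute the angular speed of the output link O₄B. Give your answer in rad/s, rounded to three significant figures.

ω₂ = 5.655 rad/s (from 54 rpm).
Differentiating the loop-closure r₂e^{iθ₂}+r₃e^{iθ₃}=r₁+r₄e^{iθ₄} gives r₂ω₂e^{iθ₂}+r₃ω₃e^{iθ₃}=r₄ω₄e^{iθ₄}.
Eliminating the other unknown: ω₄ = r₂ω₂ sin(θ₂−θ₃) / [r₄ sin(θ₄−θ₃)].
Numerator sine = +0.75356; denominator sine = +0.84619.
Result = 0.0334·5.655·(+0.75356) / (0.0651·(+0.84619)) = +2.5837 rad/s; magnitude 2.5837 rad/s.

2.58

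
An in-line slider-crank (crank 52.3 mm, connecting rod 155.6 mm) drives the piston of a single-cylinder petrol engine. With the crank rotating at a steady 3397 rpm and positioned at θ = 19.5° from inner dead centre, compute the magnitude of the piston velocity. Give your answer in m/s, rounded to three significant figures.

8.19

ω = 2π·3397/60 = 355.7 rad/s
For an in-line slider-crank, x = r cosθ + √(L² − r² sin²θ), so v = −rω sinθ·[1 + r cosθ/√(L² − r² sin²θ)].
With r = 0.0523 m, L = 0.1556 m, θ = 19.5°: √(L² − r² sin²θ) = 0.15462 m.
v = −0.0523·355.7·0.33381·[1 + 0.0523·0.94264/0.15462] = -8.1906 m/s.
|v| = 8.1906 m/s.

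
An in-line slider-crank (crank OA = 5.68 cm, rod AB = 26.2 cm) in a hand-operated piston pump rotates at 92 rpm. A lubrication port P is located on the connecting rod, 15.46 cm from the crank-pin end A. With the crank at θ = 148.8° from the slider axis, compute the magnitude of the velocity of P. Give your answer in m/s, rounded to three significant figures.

0.317

ω = 9.634 rad/s.  Crank-pin speed |V_A| = rω = 0.54722 m/s, perpendicular to OA.
Rod angle: sinφ = −(r/L) sinθ ⇒ φ = -6.448°; ω_rod = −rω cosθ/√(L²−r²sin²θ) = +1.7979 rad/s.
V_P = V_A + ω_rod × AP, with AP = 0.1546 m along the rod.
Components: V_Px = −rω sinθ − a·ω_rod·sinφ = -0.25226 m/s;  V_Py = rω cosθ + a·ω_rod·cosφ = -0.19188 m/s.
|V_P| = √(V_Px² + V_Py²) = 0.31694 m/s.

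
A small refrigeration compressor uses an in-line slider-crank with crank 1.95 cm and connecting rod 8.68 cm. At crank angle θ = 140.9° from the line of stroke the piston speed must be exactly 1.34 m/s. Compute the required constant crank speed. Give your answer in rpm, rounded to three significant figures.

For an in-line slider-crank, |v_piston| = rω|sinθ|·[1 + r cosθ/√(L² − r² sin²θ)].
With r = 0.0195 m, L = 0.0868 m, θ = 140.9°: the bracketed kinematic factor |dx/dθ| = 0.010132 m.
ω = v/|dx/dθ| = 1.34/0.010132 = 132.25 rad/s.
N = 60ω/(2π) = 1262.9 rpm.

1260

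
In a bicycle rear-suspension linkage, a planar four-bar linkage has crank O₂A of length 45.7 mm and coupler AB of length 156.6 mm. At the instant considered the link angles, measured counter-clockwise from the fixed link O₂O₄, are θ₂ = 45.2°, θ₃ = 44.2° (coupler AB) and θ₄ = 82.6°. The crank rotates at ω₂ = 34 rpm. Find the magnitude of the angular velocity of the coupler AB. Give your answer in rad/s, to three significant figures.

1.02

ω₂ = 3.56 rad/s (from 34 rpm).
Differentiating the loop-closure r₂e^{iθ₂}+r₃e^{iθ₃}=r₁+r₄e^{iθ₄} gives r₂ω₂e^{iθ₂}+r₃ω₃e^{iθ₃}=r₄ω₄e^{iθ₄}.
Eliminating the other unknown: ω₃ = r₂ω₂ sin(θ₄−θ₂) / [r₃ sin(θ₃−θ₄)].
Numerator sine = +0.60738; denominator sine = -0.62115.
Result = 0.0457·3.56·(+0.60738) / (0.1566·(-0.62115)) = -1.016 rad/s; magnitude 1.016 rad/s.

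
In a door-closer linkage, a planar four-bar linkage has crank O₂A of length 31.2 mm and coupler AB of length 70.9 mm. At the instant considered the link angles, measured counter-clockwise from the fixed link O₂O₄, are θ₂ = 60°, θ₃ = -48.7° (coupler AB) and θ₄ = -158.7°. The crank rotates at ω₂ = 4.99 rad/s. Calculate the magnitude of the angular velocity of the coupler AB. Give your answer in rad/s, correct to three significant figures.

ω₂ = 4.99 rad/s
Differentiating the loop-closure r₂e^{iθ₂}+r₃e^{iθ₃}=r₁+r₄e^{iθ₄} gives r₂ω₂e^{iθ₂}+r₃ω₃e^{iθ₃}=r₄ω₄e^{iθ₄}.
Eliminating the other unknown: ω₃ = r₂ω₂ sin(θ₄−θ₂) / [r₃ sin(θ₃−θ₄)].
Numerator sine = +0.62524; denominator sine = +0.93969.
Result = 0.0312·4.99·(+0.62524) / (0.0709·(+0.93969)) = +1.4611 rad/s; magnitude 1.4611 rad/s.

1.46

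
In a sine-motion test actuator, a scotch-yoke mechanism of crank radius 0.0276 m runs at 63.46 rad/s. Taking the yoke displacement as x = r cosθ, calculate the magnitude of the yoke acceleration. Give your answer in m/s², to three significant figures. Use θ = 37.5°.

88.2

ω = 63.46 rad/s
x = r cosθ ⇒ ẍ = −rω² cosθ (ω constant).
|a| = rω²|cosθ| = 0.0276·(63.46)²·|cos 37.5°| = 88.181 m/s².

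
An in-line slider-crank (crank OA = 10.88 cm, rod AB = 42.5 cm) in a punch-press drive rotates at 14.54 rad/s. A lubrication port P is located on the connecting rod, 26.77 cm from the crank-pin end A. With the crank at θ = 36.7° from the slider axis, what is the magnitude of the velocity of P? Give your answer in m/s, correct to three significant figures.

ω = 14.54 rad/s.  Crank-pin speed |V_A| = rω = 1.582 m/s, perpendicular to OA.
Rod angle: sinφ = −(r/L) sinθ ⇒ φ = -8.800°; ω_rod = −rω cosθ/√(L²−r²sin²θ) = -3.02 rad/s.
V_P = V_A + ω_rod × AP, with AP = 0.2677 m along the rod.
Components: V_Px = −rω sinθ − a·ω_rod·sinφ = -1.0691 m/s;  V_Py = rω cosθ + a·ω_rod·cosφ = +0.46945 m/s.
|V_P| = √(V_Px² + V_Py²) = 1.1676 m/s.

1.17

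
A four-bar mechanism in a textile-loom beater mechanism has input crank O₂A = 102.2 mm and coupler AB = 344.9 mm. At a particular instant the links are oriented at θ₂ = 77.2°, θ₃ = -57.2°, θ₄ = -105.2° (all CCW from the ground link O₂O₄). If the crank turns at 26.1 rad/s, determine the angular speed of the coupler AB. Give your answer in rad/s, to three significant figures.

ω₂ = 26.1 rad/s
Differentiating the loop-closure r₂e^{iθ₂}+r₃e^{iθ₃}=r₁+r₄e^{iθ₄} gives r₂ω₂e^{iθ₂}+r₃ω₃e^{iθ₃}=r₄ω₄e^{iθ₄}.
Eliminating the other unknown: ω₃ = r₂ω₂ sin(θ₄−θ₂) / [r₃ sin(θ₃−θ₄)].
Numerator sine = +0.04188; denominator sine = +0.74314.
Result = 0.1022·26.1·(+0.04188) / (0.3449·(+0.74314)) = +0.4358 rad/s; magnitude 0.4358 rad/s.

0.436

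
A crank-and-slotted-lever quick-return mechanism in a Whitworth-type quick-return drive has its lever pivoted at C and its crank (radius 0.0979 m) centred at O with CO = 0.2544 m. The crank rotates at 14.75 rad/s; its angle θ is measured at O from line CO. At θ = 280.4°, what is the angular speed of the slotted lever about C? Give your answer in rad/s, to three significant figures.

2.49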